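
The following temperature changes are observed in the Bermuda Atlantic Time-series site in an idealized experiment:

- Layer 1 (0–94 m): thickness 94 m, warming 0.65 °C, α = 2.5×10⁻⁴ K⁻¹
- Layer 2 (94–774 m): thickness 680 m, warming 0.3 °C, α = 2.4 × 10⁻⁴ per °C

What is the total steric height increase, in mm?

Δh ≈ 64 mm

Layer 1: 94 × 0.65 × 2.5×10⁻⁴ = 0.015275 m
0.3 × 2.4×10⁻⁴ × 680 = 0.04896 m
Δh = 0.015275 + 0.04896 = 0.064235 m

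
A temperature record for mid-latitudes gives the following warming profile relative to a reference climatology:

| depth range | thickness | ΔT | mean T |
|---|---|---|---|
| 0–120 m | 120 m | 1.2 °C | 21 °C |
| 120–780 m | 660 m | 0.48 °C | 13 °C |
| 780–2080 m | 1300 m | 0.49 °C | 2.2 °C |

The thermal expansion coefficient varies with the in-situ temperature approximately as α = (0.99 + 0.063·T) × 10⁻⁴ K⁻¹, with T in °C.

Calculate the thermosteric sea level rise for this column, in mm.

Layer 1: α = (0.99 + 0.063×21)×10⁻⁴ = 2.313×10⁻⁴ K⁻¹
Layer 2: α = (0.99 + 0.063×13)×10⁻⁴ = 1.809×10⁻⁴ K⁻¹
Layer 3: α = (0.99 + 0.063×2.2)×10⁻⁴ = 1.1286×10⁻⁴ K⁻¹
Layer 1: 120 × 1.2 × 2.313×10⁻⁴ = 0.0333072 m
1.809×10⁻⁴ × 660 × 0.48 = 0.05730912 m
1300 × 1.1286×10⁻⁴ × 0.49 = 0.07189182 m
Δh = 0.0333072 + 0.05730912 + 0.07189182 = 0.16250814 m ≈ 163 mm

163 mm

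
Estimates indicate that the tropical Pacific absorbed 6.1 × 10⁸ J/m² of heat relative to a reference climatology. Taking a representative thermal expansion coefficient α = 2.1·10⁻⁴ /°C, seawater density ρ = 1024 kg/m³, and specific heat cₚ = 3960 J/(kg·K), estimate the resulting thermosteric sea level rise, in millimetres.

Δh = αQ/(ρcₚ) = 2.1×10⁻⁴ × 6.1×10⁸ / (1024 × 3960) ≈ 0.03159 m

31.6 mm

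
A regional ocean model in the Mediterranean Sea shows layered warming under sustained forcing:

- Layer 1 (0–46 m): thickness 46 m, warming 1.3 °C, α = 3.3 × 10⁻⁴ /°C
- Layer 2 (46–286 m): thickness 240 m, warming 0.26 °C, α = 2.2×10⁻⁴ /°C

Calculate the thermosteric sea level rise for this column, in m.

about 0.0335 m

46 × 3.3×10⁻⁴ × 1.3 = 0.019734 m
0.26 × 240 × 2.2×10⁻⁴ = 0.013728 m
Δh = 0.019734 + 0.013728 = 0.033462 m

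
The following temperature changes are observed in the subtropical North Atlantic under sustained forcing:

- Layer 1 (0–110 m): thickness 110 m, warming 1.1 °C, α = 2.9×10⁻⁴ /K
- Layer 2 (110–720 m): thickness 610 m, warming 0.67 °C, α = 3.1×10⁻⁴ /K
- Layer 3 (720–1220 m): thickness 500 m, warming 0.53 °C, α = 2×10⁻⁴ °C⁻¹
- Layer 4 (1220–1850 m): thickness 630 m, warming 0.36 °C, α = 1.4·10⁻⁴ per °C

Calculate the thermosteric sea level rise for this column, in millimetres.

Δh = 247 mm

Layer 1: 1.1 × 110 × 2.9×10⁻⁴ = 0.03509 m
Layer 2: 3.1×10⁻⁴ × 610 × 0.67 = 0.126697 m
Layer 3: 500 × 0.53 × 2×10⁻⁴ = 0.05300 m
Layer 4: 0.36 × 630 × 1.4×10⁻⁴ = 0.031752 m
Δh = 0.03509 + 0.126697 + 0.05300 + 0.031752 = 0.246539 m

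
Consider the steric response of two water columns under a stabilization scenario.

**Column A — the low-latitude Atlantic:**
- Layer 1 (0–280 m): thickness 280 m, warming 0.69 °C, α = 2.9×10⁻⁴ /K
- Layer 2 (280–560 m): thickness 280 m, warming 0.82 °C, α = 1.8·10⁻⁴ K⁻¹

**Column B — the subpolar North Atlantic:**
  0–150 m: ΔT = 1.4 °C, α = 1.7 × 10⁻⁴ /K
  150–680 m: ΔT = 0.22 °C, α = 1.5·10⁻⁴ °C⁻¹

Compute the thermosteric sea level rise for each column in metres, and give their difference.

A Layer 1: 0.69 × 280 × 2.9×10⁻⁴ = 0.056028 m
A 0.82 × 1.8×10⁻⁴ × 280 = 0.041328 m
A total: 0.097356 m
B Layer 1: 1.4 × 1.7×10⁻⁴ × 150 = 0.03570 m
B Layer 2: 530 × 0.22 × 1.5×10⁻⁴ = 0.01749 m
B total: 0.05319 m
Difference: 0.097356 − 0.05319 = 0.044166 m

Δh_A ≈ 0.0974 m, Δh_B ≈ 0.0532 m; difference ≈ 0.0442 m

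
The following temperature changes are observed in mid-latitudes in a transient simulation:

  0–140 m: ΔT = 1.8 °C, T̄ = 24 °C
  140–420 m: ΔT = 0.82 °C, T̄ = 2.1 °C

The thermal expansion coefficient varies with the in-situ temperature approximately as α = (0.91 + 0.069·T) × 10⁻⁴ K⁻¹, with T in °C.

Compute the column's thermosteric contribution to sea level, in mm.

about 88.9 mm

Layer 1: α = (0.91 + 0.069×24)×10⁻⁴ = 2.566×10⁻⁴ K⁻¹
Layer 2: α = (0.91 + 0.069×2.1)×10⁻⁴ = 1.0549×10⁻⁴ K⁻¹
0–140 m: 140 × 1.8 × 2.566×10⁻⁴ = 0.0646632 m
280 × 0.82 × 1.0549×10⁻⁴ = 0.024220504 m
Δh = 0.0646632 + 0.024220504 = 0.088883704 m ≈ 88.9 mm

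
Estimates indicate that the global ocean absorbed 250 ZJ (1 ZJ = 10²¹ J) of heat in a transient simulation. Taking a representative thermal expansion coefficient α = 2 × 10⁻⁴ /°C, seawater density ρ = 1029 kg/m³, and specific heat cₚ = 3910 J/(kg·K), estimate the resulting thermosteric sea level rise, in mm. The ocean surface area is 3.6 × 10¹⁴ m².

Per unit area: Q = 250×10²¹ / (3.6×10¹⁴) ≈ 6.944×10⁸ J/m²
Δh = αQ/(ρcₚ) = 2×10⁻⁴ × 6.944×10⁸ / (1029 × 3910) ≈ 0.034518 m

about 34.5 mm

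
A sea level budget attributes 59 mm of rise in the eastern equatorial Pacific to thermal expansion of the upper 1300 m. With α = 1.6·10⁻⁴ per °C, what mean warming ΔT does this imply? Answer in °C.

about 0.284 °C

ΔT = Δh/(αH) = 0.059 / (1.6×10⁻⁴ × 1300) ≈ 0.2837 °C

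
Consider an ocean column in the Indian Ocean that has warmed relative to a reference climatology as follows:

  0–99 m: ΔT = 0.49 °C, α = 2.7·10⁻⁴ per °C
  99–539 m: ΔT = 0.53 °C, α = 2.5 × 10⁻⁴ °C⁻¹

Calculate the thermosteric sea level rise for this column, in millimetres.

0.49 × 2.7×10⁻⁴ × 99 = 0.0130977 m
2.5×10⁻⁴ × 440 × 0.53 = 0.05830 m
Δh = 0.0130977 + 0.05830 = 0.0713977 m ≈ 71.4 mm

71.4 mm of thermosteric rise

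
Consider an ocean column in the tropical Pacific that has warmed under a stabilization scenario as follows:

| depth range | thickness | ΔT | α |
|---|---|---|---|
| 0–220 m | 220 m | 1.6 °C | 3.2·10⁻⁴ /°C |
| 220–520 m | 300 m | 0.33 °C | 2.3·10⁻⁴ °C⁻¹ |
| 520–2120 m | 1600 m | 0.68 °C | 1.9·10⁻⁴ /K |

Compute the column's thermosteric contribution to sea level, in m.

0–220 m: 220 × 1.6 × 3.2×10⁻⁴ = 0.11264 m
220–520 m: 2.3×10⁻⁴ × 300 × 0.33 = 0.02277 m
0.68 × 1.9×10⁻⁴ × 1600 = 0.20672 m
Δh = 0.11264 + 0.02277 + 0.20672 = 0.34213 m

about 0.342 m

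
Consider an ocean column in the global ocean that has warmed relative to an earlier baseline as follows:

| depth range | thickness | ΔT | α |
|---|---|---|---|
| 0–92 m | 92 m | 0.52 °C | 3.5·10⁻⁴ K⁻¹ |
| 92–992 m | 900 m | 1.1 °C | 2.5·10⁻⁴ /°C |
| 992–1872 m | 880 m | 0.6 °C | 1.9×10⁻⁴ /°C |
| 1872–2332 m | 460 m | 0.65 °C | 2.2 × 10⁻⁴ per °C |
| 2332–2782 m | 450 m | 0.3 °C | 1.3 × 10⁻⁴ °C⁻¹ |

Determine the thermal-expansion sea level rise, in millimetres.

3.5×10⁻⁴ × 0.52 × 92 = 0.016744 m
Layer 2: 900 × 2.5×10⁻⁴ × 1.1 = 0.24750 m
880 × 0.6 × 1.9×10⁻⁴ = 0.10032 m
Layer 4: 460 × 2.2×10⁻⁴ × 0.65 = 0.06578 m
Layer 5: 1.3×10⁻⁴ × 450 × 0.3 = 0.01755 m
Δh = 0.016744 + 0.24750 + 0.10032 + 0.06578 + 0.01755 = 0.447894 m ≈ 448 mm

Δh ≈ 448 mm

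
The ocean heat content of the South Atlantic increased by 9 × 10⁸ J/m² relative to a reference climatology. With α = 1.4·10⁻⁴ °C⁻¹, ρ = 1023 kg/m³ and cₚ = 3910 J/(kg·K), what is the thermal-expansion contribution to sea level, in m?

0.032 m of thermosteric rise

Δh = αQ/(ρcₚ) = 1.4×10⁻⁴ × 9×10⁸ / (1023 × 3910) ≈ 0.031501 m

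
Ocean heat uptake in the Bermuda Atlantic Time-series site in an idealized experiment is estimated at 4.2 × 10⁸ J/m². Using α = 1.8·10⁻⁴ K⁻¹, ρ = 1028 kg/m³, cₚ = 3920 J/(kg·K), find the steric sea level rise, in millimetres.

Δh = αQ/(ρcₚ) = 1.8×10⁻⁴ × 4.2×10⁸ / (1028 × 3920) ≈ 0.01876 m

about 18.8 mm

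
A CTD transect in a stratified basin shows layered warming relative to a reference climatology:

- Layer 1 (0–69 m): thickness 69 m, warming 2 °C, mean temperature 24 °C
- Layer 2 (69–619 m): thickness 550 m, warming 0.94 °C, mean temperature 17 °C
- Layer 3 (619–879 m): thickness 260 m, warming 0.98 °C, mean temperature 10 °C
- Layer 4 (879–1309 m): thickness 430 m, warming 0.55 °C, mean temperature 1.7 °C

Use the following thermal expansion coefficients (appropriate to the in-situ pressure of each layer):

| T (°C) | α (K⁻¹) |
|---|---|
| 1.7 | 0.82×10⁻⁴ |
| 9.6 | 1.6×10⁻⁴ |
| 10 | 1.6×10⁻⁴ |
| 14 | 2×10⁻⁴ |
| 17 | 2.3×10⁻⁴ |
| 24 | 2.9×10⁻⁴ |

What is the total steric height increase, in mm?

219 mm

Layer 1 at 24 °C → α = 2.9×10⁻⁴ K⁻¹
Layer 2 at 17 °C → α = 2.3×10⁻⁴ K⁻¹
Layer 3 at 10 °C → α = 1.6×10⁻⁴ K⁻¹
Layer 4 at 1.7 °C → α = 0.82×10⁻⁴ K⁻¹
0–69 m: 2 × 2.9×10⁻⁴ × 69 = 0.04002 m
Layer 2: 2.3×10⁻⁴ × 0.94 × 550 = 0.11891 m
Layer 3: 260 × 1.6×10⁻⁴ × 0.98 = 0.040768 m
879–1309 m: 0.82×10⁻⁴ × 0.55 × 430 = 0.019393 m
Δh = 0.04002 + 0.11891 + 0.040768 + 0.019393 = 0.219091 m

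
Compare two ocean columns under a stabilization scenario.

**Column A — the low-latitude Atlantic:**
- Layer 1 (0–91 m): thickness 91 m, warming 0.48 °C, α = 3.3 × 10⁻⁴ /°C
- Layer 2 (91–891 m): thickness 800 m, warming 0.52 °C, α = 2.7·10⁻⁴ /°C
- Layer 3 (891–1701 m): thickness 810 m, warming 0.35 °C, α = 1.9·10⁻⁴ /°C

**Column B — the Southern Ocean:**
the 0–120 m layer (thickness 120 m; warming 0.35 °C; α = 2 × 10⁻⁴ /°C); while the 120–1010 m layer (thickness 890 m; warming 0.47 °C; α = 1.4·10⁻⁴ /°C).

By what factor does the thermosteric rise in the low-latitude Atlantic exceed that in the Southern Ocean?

≈ 2.70×

A 0–91 m: 3.3×10⁻⁴ × 91 × 0.48 = 0.0144144 m
A 0.52 × 800 × 2.7×10⁻⁴ = 0.11232 m
A 891–1701 m: 1.9×10⁻⁴ × 0.35 × 810 = 0.053865 m
A total: 0.1805994 m
B Layer 1: 0.35 × 120 × 2×10⁻⁴ = 0.00840 m
B Layer 2: 1.4×10⁻⁴ × 890 × 0.47 = 0.058562 m
B total: 0.066962 m
Ratio: 0.1805994 / 0.066962 ≈ 2.697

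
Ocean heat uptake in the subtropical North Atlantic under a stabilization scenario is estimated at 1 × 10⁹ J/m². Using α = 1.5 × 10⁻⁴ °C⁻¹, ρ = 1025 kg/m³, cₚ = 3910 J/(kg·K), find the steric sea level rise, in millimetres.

Δh = 37 mm

Δh = αQ/(ρcₚ) = 1.5×10⁻⁴ × 1×10⁹ / (1025 × 3910) ≈ 0.037427 m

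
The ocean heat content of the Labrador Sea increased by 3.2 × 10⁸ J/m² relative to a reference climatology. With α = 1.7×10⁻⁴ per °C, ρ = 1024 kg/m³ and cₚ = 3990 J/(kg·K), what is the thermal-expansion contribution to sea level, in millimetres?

Δh = αQ/(ρcₚ) = 1.7×10⁻⁴ × 3.2×10⁸ / (1024 × 3990) ≈ 0.013315 m

Δh ≈ 13 mm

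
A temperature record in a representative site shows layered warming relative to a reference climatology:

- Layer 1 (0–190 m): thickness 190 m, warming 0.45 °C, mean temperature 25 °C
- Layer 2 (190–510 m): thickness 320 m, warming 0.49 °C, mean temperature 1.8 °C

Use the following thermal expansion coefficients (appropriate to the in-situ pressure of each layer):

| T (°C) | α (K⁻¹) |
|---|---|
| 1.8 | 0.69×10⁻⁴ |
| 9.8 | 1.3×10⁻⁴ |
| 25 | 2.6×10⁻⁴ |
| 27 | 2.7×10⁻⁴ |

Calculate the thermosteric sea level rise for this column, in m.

about 0.0330 m

Layer 1 at 25 °C → α = 2.6×10⁻⁴ K⁻¹
Layer 2 at 1.8 °C → α = 0.69×10⁻⁴ K⁻¹
2.6×10⁻⁴ × 0.45 × 190 = 0.02223 m
190–510 m: 0.49 × 0.69×10⁻⁴ × 320 = 0.0108192 m
Δh = 0.02223 + 0.0108192 = 0.0330492 m ≈ 0.0330 m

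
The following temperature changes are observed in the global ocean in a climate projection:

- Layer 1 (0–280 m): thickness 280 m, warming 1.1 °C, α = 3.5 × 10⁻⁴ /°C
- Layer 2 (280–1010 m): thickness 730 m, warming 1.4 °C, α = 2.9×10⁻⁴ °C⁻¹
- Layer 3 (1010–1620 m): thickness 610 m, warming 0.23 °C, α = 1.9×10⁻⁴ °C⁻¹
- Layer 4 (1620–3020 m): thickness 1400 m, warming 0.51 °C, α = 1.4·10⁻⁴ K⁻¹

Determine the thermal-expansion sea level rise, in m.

Δh ≈ 0.53 m

Layer 1: 3.5×10⁻⁴ × 1.1 × 280 = 0.10780 m
2.9×10⁻⁴ × 730 × 1.4 = 0.29638 m
Layer 3: 1.9×10⁻⁴ × 0.23 × 610 = 0.026657 m
Layer 4: 1.4×10⁻⁴ × 0.51 × 1400 = 0.09996 m
Δh = 0.10780 + 0.29638 + 0.026657 + 0.09996 = 0.530797 m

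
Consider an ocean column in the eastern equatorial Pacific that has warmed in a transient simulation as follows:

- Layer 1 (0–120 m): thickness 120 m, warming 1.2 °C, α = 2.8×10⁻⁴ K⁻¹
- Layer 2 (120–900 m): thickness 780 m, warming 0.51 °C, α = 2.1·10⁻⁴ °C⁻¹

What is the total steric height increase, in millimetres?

120 mm of thermosteric rise

2.8×10⁻⁴ × 1.2 × 120 = 0.04032 m
Layer 2: 780 × 0.51 × 2.1×10⁻⁴ = 0.083538 m
Δh = 0.04032 + 0.083538 = 0.123858 m ≈ 120 mm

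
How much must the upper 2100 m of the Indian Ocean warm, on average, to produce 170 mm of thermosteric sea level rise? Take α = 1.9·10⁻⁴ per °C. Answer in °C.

0.43 °C

ΔT = Δh/(αH) = 0.17 / (1.9×10⁻⁴ × 2100) ≈ 0.4261 °C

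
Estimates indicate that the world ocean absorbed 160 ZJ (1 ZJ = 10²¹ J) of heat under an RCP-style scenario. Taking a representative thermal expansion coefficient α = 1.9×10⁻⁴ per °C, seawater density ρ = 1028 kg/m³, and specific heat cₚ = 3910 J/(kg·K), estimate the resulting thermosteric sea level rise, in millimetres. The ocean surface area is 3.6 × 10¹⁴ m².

Δh ≈ 21 mm

Per unit area: Q = 160×10²¹ / (3.6×10¹⁴) ≈ 4.444×10⁸ J/m²
Δh = αQ/(ρcₚ) = 1.9×10⁻⁴ × 4.444×10⁸ / (1028 × 3910) ≈ 0.021007 m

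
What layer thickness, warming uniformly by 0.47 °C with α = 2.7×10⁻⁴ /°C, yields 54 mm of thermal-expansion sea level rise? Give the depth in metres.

H = Δh/(αΔT) = 0.054 / (2.7×10⁻⁴ × 0.47) ≈ 425.5 m

about 426 m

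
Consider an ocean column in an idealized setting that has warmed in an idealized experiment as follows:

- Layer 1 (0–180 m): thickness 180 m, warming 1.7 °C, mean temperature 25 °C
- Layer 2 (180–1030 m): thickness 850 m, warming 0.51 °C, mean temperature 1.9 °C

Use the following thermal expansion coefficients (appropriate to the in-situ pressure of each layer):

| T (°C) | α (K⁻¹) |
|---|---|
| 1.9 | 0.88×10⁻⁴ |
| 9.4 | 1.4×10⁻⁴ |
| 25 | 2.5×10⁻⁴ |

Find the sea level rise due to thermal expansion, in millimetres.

110 mm of thermosteric rise

Layer 1 at 25 °C → α = 2.5×10⁻⁴ K⁻¹
Layer 2 at 1.9 °C → α = 0.88×10⁻⁴ K⁻¹
0–180 m: 180 × 1.7 × 2.5×10⁻⁴ = 0.07650 m
Layer 2: 0.51 × 850 × 0.88×10⁻⁴ = 0.038148 m
Δh = 0.07650 + 0.038148 = 0.114648 m ≈ 110 mm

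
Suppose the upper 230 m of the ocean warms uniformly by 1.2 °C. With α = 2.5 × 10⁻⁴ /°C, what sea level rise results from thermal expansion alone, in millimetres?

about 69.0 mm

Δh = αΔT·H = 2.5×10⁻⁴ × 1.2 × 230 = 0.06900 m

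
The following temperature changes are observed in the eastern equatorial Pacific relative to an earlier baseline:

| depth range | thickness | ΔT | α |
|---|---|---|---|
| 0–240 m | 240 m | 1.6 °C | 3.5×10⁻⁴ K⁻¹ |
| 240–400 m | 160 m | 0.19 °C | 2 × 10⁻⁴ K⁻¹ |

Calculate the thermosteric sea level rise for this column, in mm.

Layer 1: 3.5×10⁻⁴ × 240 × 1.6 = 0.13440 m
240–400 m: 160 × 0.19 × 2×10⁻⁴ = 0.00608 m
Δh = 0.13440 + 0.00608 = 0.14048 m

Δh = 140 mm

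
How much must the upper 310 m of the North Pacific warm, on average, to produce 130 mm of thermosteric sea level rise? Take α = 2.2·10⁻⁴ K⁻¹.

ΔT = Δh/(αH) = 0.13 / (2.2×10⁻⁴ × 310) ≈ 1.906 K

1.9 K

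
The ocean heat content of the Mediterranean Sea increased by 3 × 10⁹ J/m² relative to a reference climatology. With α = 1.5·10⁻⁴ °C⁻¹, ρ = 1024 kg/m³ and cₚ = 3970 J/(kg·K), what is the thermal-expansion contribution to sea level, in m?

Δh = αQ/(ρcₚ) = 1.5×10⁻⁴ × 3×10⁹ / (1024 × 3970) ≈ 0.11069 m

Δh = 0.111 m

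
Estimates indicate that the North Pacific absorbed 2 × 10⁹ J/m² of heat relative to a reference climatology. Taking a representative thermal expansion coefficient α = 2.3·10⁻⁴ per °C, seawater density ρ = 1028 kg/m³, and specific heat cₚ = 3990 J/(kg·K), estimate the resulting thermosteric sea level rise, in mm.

112 mm

Δh = αQ/(ρcₚ) = 2.3×10⁻⁴ × 2×10⁹ / (1028 × 3990) ≈ 0.11215 m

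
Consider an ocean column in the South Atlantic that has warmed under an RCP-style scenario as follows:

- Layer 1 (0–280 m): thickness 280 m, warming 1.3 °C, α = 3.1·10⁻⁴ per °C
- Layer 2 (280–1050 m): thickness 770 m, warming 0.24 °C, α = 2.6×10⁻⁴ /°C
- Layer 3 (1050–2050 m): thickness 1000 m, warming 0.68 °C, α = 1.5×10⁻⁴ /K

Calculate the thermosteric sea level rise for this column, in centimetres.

0–280 m: 280 × 1.3 × 3.1×10⁻⁴ = 0.11284 m
770 × 2.6×10⁻⁴ × 0.24 = 0.048048 m
Layer 3: 0.68 × 1000 × 1.5×10⁻⁴ = 0.10200 m
Δh = 0.11284 + 0.048048 + 0.10200 = 0.262888 m ≈ 26.3 cm

Δh = 26.3 cm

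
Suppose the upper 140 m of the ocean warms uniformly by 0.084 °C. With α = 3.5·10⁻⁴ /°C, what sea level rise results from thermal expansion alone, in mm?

Δh ≈ 4.12 mm

Δh = αΔT·H = 3.5×10⁻⁴ × 0.084 × 140 = 0.004116 m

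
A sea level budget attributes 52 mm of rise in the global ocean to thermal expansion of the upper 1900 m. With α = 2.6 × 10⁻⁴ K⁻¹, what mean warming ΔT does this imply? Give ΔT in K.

ΔT = Δh/(αH) = 0.052 / (2.6×10⁻⁴ × 1900) ≈ 0.1053 K

0.105 K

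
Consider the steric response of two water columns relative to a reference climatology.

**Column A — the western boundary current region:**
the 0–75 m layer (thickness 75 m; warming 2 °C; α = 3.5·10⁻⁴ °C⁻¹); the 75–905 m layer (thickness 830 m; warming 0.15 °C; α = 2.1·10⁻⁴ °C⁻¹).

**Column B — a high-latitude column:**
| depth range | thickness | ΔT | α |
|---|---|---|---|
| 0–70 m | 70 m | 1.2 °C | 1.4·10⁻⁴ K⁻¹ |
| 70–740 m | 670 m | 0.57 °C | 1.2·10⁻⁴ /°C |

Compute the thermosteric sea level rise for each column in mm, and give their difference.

A Layer 1: 75 × 3.5×10⁻⁴ × 2 = 0.05250 m
A Layer 2: 830 × 0.15 × 2.1×10⁻⁴ = 0.026145 m
A total: 0.078645 m
B Layer 1: 1.4×10⁻⁴ × 1.2 × 70 = 0.01176 m
B Layer 2: 670 × 0.57 × 1.2×10⁻⁴ = 0.045828 m
B total: 0.057588 m
Difference: 0.078645 − 0.057588 = 0.021057 m

Δh_A ≈ 78.6 mm, Δh_B ≈ 57.6 mm; difference ≈ 21.1 mm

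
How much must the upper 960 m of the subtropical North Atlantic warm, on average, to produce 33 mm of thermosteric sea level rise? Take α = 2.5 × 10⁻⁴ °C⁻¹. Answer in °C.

ΔT = Δh/(αH) = 0.033 / (2.5×10⁻⁴ × 960) = 0.1375 °C

0.138 °C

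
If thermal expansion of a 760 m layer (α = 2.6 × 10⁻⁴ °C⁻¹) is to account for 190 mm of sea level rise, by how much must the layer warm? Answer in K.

about 0.96 K

ΔT = Δh/(αH) = 0.19 / (2.6×10⁻⁴ × 760) ≈ 0.9615 K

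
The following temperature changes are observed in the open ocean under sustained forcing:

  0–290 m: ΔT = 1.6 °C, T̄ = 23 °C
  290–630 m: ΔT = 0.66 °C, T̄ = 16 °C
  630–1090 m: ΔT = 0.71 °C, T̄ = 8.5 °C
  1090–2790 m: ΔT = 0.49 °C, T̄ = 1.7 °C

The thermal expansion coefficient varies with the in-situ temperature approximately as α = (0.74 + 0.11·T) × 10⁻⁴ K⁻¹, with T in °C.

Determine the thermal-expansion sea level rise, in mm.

340 mm

Layer 1: α = (0.74 + 0.11×23)×10⁻⁴ = 3.27×10⁻⁴ K⁻¹
Layer 2: α = (0.74 + 0.11×16)×10⁻⁴ = 2.5×10⁻⁴ K⁻¹
Layer 3: α = (0.74 + 0.11×8.5)×10⁻⁴ = 1.675×10⁻⁴ K⁻¹
Layer 4: α = (0.74 + 0.11×1.7)×10⁻⁴ = 0.927×10⁻⁴ K⁻¹
1.6 × 3.27×10⁻⁴ × 290 = 0.151728 m
340 × 0.66 × 2.5×10⁻⁴ = 0.05610 m
630–1090 m: 0.71 × 1.675×10⁻⁴ × 460 = 0.0547055 m
1090–2790 m: 0.49 × 1700 × 0.927×10⁻⁴ = 0.0772191 m
Δh = 0.151728 + 0.05610 + 0.0547055 + 0.0772191 = 0.3397526 m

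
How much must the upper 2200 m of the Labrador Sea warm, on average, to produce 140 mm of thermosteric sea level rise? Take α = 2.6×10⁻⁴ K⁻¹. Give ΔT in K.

ΔT = Δh/(αH) = 0.14 / (2.6×10⁻⁴ × 2200) ≈ 0.2448 K

0.245 K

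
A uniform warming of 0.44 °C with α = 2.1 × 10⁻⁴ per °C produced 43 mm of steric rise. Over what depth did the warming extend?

H ≈ 465 m

H = Δh/(αΔT) = 0.043 / (2.1×10⁻⁴ × 0.44) ≈ 465.4 m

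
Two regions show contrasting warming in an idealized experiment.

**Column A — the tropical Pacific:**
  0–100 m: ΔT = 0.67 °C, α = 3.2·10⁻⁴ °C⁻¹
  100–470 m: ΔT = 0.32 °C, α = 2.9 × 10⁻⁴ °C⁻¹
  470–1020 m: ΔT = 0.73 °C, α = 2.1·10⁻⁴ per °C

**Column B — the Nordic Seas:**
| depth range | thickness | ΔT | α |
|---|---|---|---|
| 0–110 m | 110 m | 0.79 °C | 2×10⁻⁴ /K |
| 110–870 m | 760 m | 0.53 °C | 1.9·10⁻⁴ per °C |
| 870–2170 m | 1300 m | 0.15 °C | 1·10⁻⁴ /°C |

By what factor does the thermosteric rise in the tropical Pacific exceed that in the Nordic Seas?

1.2

A Layer 1: 3.2×10⁻⁴ × 0.67 × 100 = 0.02144 m
A Layer 2: 0.32 × 370 × 2.9×10⁻⁴ = 0.034336 m
A 470–1020 m: 550 × 2.1×10⁻⁴ × 0.73 = 0.084315 m
A total: 0.140091 m
B 2×10⁻⁴ × 110 × 0.79 = 0.01738 m
B Layer 2: 0.53 × 760 × 1.9×10⁻⁴ = 0.076532 m
B 0.15 × 1300 × 1×10⁻⁴ = 0.01950 m
B total: 0.113412 m
Ratio: 0.140091 / 0.113412 ≈ 1.235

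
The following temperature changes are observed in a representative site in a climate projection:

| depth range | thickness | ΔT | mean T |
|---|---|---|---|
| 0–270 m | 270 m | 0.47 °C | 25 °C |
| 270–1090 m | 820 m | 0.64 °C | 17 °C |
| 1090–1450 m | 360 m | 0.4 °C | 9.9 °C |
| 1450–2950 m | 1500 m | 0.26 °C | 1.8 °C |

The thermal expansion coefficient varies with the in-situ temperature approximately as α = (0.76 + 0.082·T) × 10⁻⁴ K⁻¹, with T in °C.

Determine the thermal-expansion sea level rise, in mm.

Layer 1: α = (0.76 + 0.082×25)×10⁻⁴ = 2.81×10⁻⁴ K⁻¹
Layer 2: α = (0.76 + 0.082×17)×10⁻⁴ = 2.154×10⁻⁴ K⁻¹
Layer 3: α = (0.76 + 0.082×9.9)×10⁻⁴ = 1.5718×10⁻⁴ K⁻¹
Layer 4: α = (0.76 + 0.082×1.8)×10⁻⁴ = 0.9076×10⁻⁴ K⁻¹
Layer 1: 270 × 2.81×10⁻⁴ × 0.47 = 0.0356589 m
0.64 × 820 × 2.154×10⁻⁴ = 0.11304192 m
1090–1450 m: 1.5718×10⁻⁴ × 0.4 × 360 = 0.02263392 m
1450–2950 m: 1500 × 0.9076×10⁻⁴ × 0.26 = 0.0353964 m
Δh = 0.0356589 + 0.11304192 + 0.02263392 + 0.0353964 = 0.20673114 m ≈ 207 mm

207 mm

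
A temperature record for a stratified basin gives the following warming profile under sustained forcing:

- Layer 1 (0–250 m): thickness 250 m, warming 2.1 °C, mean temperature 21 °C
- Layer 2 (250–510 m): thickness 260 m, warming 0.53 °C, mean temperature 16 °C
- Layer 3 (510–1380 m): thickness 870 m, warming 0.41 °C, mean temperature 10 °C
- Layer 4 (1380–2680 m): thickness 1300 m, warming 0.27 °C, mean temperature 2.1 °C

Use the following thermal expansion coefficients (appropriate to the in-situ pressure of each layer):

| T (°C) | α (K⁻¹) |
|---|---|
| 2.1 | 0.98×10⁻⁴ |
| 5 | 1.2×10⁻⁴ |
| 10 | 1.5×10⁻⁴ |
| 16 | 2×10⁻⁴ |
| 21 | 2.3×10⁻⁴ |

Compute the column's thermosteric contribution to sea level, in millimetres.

Layer 1 at 21 °C → α = 2.3×10⁻⁴ K⁻¹
Layer 2 at 16 °C → α = 2×10⁻⁴ K⁻¹
Layer 3 at 10 °C → α = 1.5×10⁻⁴ K⁻¹
Layer 4 at 2.1 °C → α = 0.98×10⁻⁴ K⁻¹
Layer 1: 2.1 × 250 × 2.3×10⁻⁴ = 0.12075 m
0.53 × 2×10⁻⁴ × 260 = 0.02756 m
Layer 3: 1.5×10⁻⁴ × 870 × 0.41 = 0.053505 m
Layer 4: 1300 × 0.98×10⁻⁴ × 0.27 = 0.034398 m
Δh = 0.12075 + 0.02756 + 0.053505 + 0.034398 = 0.236213 m

Δh ≈ 236 mm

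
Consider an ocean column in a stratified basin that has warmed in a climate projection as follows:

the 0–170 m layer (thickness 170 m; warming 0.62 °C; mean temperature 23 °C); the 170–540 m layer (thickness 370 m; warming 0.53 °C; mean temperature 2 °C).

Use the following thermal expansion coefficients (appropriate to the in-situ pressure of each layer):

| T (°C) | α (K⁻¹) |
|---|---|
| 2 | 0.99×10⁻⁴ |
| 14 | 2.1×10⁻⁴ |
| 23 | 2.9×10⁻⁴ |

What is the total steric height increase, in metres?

Layer 1 at 23 °C → α = 2.9×10⁻⁴ K⁻¹
Layer 2 at 2 °C → α = 0.99×10⁻⁴ K⁻¹
0–170 m: 170 × 2.9×10⁻⁴ × 0.62 = 0.030566 m
370 × 0.99×10⁻⁴ × 0.53 = 0.0194139 m
Δh = 0.030566 + 0.0194139 = 0.0499799 m

0.0500 m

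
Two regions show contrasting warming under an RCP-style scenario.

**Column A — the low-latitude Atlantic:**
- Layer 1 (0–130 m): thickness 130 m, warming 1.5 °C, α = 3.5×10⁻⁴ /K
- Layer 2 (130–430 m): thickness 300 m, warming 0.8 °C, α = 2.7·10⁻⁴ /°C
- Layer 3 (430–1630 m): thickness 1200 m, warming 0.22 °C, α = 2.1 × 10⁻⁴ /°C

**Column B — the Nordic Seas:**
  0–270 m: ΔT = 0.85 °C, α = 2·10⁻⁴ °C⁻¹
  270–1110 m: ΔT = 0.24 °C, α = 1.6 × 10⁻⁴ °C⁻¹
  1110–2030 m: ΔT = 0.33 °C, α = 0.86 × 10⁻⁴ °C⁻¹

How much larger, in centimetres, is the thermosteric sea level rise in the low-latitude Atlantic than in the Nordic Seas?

A Layer 1: 130 × 1.5 × 3.5×10⁻⁴ = 0.06825 m
A 130–430 m: 300 × 2.7×10⁻⁴ × 0.8 = 0.06480 m
A 2.1×10⁻⁴ × 1200 × 0.22 = 0.05544 m
A total: 0.18849 m
B 0–270 m: 0.85 × 270 × 2×10⁻⁴ = 0.04590 m
B Layer 2: 840 × 1.6×10⁻⁴ × 0.24 = 0.032256 m
B Layer 3: 0.33 × 0.86×10⁻⁴ × 920 = 0.0261096 m
B total: 0.1042656 m
Difference: 0.18849 − 0.1042656 = 0.0842244 m

8.42 cm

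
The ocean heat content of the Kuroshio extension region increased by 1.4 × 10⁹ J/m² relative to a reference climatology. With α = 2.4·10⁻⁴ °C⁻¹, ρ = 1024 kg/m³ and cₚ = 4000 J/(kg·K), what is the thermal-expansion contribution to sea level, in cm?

about 8.20 cm

Δh = αQ/(ρcₚ) = 2.4×10⁻⁴ × 1.4×10⁹ / (1024 × 4000) ≈ 0.082031 m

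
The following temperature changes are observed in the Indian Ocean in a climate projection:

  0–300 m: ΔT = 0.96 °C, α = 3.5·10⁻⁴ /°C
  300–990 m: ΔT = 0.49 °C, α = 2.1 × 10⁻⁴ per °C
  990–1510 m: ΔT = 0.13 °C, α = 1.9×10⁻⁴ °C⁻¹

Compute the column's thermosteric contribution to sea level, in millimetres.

Δh = 185 mm

3.5×10⁻⁴ × 300 × 0.96 = 0.10080 m
Layer 2: 0.49 × 690 × 2.1×10⁻⁴ = 0.071001 m
520 × 0.13 × 1.9×10⁻⁴ = 0.012844 m
Δh = 0.10080 + 0.071001 + 0.012844 = 0.184645 m ≈ 185 mm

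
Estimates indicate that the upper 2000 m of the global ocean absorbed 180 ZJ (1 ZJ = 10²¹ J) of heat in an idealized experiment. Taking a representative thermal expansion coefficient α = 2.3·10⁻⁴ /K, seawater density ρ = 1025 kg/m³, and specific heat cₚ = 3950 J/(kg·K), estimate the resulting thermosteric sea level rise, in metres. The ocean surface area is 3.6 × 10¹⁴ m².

0.0284 m of thermosteric rise

Per unit area: Q = 180×10²¹ / (3.6×10¹⁴) = 5×10⁸ J/m²
Δh = αQ/(ρcₚ) = 2.3×10⁻⁴ × 5×10⁸ / (1025 × 3950) ≈ 0.028404 m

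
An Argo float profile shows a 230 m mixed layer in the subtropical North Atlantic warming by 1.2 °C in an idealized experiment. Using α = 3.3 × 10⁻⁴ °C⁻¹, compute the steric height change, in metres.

Δh = αΔT·H = 3.3×10⁻⁴ × 1.2 × 230 = 0.09108 m

0.0911 m of thermosteric rise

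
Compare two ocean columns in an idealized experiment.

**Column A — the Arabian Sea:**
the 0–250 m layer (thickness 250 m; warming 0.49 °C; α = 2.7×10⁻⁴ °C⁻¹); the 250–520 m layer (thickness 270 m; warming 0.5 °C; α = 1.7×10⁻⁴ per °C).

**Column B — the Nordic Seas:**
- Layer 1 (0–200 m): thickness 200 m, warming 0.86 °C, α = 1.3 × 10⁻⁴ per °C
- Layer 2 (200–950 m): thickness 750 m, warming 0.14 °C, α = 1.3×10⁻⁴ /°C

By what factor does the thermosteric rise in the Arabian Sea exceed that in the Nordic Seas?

A Layer 1: 2.7×10⁻⁴ × 0.49 × 250 = 0.033075 m
A Layer 2: 0.5 × 270 × 1.7×10⁻⁴ = 0.02295 m
A total: 0.056025 m
B 0–200 m: 1.3×10⁻⁴ × 200 × 0.86 = 0.02236 m
B 0.14 × 750 × 1.3×10⁻⁴ = 0.01365 m
B total: 0.03601 m
Ratio: 0.056025 / 0.03601 ≈ 1.556

1.6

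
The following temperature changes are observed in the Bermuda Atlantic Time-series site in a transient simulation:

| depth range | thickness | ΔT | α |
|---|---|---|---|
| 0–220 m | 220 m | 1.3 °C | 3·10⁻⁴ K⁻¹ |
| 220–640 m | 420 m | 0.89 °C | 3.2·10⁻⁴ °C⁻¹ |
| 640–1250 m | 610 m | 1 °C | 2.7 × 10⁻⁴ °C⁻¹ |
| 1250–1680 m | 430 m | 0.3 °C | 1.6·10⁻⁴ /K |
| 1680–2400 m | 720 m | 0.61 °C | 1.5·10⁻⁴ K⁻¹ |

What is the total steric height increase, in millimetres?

Δh = 457 mm

0–220 m: 220 × 3×10⁻⁴ × 1.3 = 0.08580 m
0.89 × 3.2×10⁻⁴ × 420 = 0.119616 m
640–1250 m: 1 × 2.7×10⁻⁴ × 610 = 0.16470 m
Layer 4: 1.6×10⁻⁴ × 430 × 0.3 = 0.02064 m
1680–2400 m: 720 × 1.5×10⁻⁴ × 0.61 = 0.06588 m
Δh = 0.08580 + 0.119616 + 0.16470 + 0.02064 + 0.06588 = 0.456636 m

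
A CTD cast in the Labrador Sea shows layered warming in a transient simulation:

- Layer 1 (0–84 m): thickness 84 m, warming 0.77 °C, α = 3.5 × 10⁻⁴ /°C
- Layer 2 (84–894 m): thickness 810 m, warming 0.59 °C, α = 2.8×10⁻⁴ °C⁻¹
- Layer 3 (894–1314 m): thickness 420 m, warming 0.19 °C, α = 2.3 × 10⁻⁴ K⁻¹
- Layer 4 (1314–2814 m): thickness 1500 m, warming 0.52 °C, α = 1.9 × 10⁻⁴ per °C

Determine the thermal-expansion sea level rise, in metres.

3.5×10⁻⁴ × 84 × 0.77 = 0.022638 m
84–894 m: 0.59 × 2.8×10⁻⁴ × 810 = 0.133812 m
894–1314 m: 2.3×10⁻⁴ × 0.19 × 420 = 0.018354 m
Layer 4: 1.9×10⁻⁴ × 1500 × 0.52 = 0.14820 m
Δh = 0.022638 + 0.133812 + 0.018354 + 0.14820 = 0.323004 m ≈ 0.323 m

about 0.323 m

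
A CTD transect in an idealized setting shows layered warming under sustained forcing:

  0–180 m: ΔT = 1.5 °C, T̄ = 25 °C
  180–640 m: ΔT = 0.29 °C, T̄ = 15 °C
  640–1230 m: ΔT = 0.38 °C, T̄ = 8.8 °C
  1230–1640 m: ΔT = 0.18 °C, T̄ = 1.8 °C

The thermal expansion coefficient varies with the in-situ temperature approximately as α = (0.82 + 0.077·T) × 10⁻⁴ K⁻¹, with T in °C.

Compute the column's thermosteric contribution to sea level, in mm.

Layer 1: α = (0.82 + 0.077×25)×10⁻⁴ = 2.745×10⁻⁴ K⁻¹
Layer 2: α = (0.82 + 0.077×15)×10⁻⁴ = 1.975×10⁻⁴ K⁻¹
Layer 3: α = (0.82 + 0.077×8.8)×10⁻⁴ = 1.4976×10⁻⁴ K⁻¹
Layer 4: α = (0.82 + 0.077×1.8)×10⁻⁴ = 0.9586×10⁻⁴ K⁻¹
2.745×10⁻⁴ × 1.5 × 180 = 0.074115 m
180–640 m: 0.29 × 460 × 1.975×10⁻⁴ = 0.0263465 m
Layer 3: 0.38 × 1.4976×10⁻⁴ × 590 = 0.033576192 m
0.18 × 410 × 0.9586×10⁻⁴ = 0.007074468 m
Δh = 0.074115 + 0.0263465 + 0.033576192 + 0.007074468 = 0.14111216 m

140 mm of thermosteric rise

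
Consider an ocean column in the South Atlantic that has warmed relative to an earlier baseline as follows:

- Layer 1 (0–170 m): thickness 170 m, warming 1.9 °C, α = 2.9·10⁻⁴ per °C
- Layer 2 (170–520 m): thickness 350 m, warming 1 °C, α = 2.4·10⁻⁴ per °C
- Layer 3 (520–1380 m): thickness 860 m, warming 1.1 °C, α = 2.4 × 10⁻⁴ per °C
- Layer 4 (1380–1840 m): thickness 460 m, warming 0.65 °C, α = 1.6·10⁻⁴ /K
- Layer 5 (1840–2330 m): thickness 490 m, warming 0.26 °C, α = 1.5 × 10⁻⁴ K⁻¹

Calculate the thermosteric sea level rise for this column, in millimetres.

0–170 m: 1.9 × 170 × 2.9×10⁻⁴ = 0.09367 m
Layer 2: 1 × 350 × 2.4×10⁻⁴ = 0.08400 m
Layer 3: 860 × 1.1 × 2.4×10⁻⁴ = 0.22704 m
460 × 1.6×10⁻⁴ × 0.65 = 0.04784 m
0.26 × 1.5×10⁻⁴ × 490 = 0.01911 m
Δh = 0.09367 + 0.08400 + 0.22704 + 0.04784 + 0.01911 = 0.47166 m

Δh ≈ 470 mm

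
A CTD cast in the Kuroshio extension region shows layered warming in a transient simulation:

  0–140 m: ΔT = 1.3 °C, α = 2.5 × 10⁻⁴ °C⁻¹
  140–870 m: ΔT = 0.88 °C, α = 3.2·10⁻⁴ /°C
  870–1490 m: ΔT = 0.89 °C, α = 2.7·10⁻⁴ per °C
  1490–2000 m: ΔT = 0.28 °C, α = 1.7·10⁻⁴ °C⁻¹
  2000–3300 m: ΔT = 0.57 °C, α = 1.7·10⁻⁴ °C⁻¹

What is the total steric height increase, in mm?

0–140 m: 1.3 × 2.5×10⁻⁴ × 140 = 0.04550 m
730 × 0.88 × 3.2×10⁻⁴ = 0.205568 m
870–1490 m: 0.89 × 2.7×10⁻⁴ × 620 = 0.148986 m
510 × 1.7×10⁻⁴ × 0.28 = 0.024276 m
Layer 5: 0.57 × 1300 × 1.7×10⁻⁴ = 0.12597 m
Δh = 0.04550 + 0.205568 + 0.148986 + 0.024276 + 0.12597 = 0.55030 m

Δh ≈ 550 mm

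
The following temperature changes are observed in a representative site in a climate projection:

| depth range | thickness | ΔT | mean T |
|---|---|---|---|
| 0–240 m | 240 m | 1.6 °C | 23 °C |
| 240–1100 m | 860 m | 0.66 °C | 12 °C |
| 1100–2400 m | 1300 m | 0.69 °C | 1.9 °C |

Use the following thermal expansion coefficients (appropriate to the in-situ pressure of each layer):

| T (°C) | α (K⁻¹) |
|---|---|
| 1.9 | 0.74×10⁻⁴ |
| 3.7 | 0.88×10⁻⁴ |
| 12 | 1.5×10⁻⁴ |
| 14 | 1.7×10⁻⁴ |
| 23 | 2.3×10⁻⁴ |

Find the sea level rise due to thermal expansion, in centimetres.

24.0 cm of thermosteric rise

Layer 1 at 23 °C → α = 2.3×10⁻⁴ K⁻¹
Layer 2 at 12 °C → α = 1.5×10⁻⁴ K⁻¹
Layer 3 at 1.9 °C → α = 0.74×10⁻⁴ K⁻¹
240 × 1.6 × 2.3×10⁻⁴ = 0.08832 m
240–1100 m: 1.5×10⁻⁴ × 860 × 0.66 = 0.08514 m
Layer 3: 0.69 × 0.74×10⁻⁴ × 1300 = 0.066378 m
Δh = 0.08832 + 0.08514 + 0.066378 = 0.239838 m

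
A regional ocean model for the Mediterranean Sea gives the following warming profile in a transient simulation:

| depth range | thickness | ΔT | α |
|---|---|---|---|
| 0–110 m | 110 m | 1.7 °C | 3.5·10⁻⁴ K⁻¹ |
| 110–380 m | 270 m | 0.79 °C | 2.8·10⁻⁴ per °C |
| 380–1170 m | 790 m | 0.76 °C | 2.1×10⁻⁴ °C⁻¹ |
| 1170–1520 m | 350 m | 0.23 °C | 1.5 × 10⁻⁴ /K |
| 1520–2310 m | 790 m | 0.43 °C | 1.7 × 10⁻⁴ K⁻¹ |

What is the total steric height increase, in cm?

32.1 cm

1.7 × 110 × 3.5×10⁻⁴ = 0.06545 m
110–380 m: 2.8×10⁻⁴ × 0.79 × 270 = 0.059724 m
790 × 0.76 × 2.1×10⁻⁴ = 0.126084 m
Layer 4: 0.23 × 1.5×10⁻⁴ × 350 = 0.012075 m
790 × 1.7×10⁻⁴ × 0.43 = 0.057749 m
Δh = 0.06545 + 0.059724 + 0.126084 + 0.012075 + 0.057749 = 0.321082 m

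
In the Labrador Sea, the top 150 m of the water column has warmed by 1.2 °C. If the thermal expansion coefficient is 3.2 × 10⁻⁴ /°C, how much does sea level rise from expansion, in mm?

Δh ≈ 58 mm

Δh = αΔT·H = 3.2×10⁻⁴ × 1.2 × 150 = 0.05760 m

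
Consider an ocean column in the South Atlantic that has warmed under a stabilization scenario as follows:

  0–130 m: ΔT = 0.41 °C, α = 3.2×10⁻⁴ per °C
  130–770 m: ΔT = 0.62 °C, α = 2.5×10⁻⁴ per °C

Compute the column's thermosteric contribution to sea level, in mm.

130 × 3.2×10⁻⁴ × 0.41 = 0.017056 m
Layer 2: 2.5×10⁻⁴ × 640 × 0.62 = 0.09920 m
Δh = 0.017056 + 0.09920 = 0.116256 m

116 mm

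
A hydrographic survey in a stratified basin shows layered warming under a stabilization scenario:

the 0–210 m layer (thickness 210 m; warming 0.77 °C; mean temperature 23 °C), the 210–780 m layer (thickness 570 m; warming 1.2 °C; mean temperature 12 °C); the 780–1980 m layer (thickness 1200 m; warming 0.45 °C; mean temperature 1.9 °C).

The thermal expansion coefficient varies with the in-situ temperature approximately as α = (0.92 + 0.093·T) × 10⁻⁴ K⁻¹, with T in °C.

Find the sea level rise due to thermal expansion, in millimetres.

Layer 1: α = (0.92 + 0.093×23)×10⁻⁴ = 3.059×10⁻⁴ K⁻¹
Layer 2: α = (0.92 + 0.093×12)×10⁻⁴ = 2.036×10⁻⁴ K⁻¹
Layer 3: α = (0.92 + 0.093×1.9)×10⁻⁴ = 1.0967×10⁻⁴ K⁻¹
Layer 1: 3.059×10⁻⁴ × 210 × 0.77 = 0.04946403 m
Layer 2: 2.036×10⁻⁴ × 1.2 × 570 = 0.1392624 m
780–1980 m: 1200 × 0.45 × 1.0967×10⁻⁴ = 0.0592218 m
Δh = 0.04946403 + 0.1392624 + 0.0592218 = 0.24794823 m ≈ 248 mm

248 mm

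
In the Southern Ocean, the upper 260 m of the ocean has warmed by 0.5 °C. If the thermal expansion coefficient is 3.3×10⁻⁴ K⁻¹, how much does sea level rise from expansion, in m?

Δh = αΔT·H = 3.3×10⁻⁴ × 0.5 × 260 = 0.04290 m

Δh = 0.0429 m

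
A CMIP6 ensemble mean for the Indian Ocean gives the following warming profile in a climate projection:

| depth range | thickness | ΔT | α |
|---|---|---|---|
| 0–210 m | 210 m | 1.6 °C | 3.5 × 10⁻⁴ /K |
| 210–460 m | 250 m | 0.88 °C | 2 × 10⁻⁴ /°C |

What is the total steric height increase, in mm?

0–210 m: 210 × 3.5×10⁻⁴ × 1.6 = 0.11760 m
250 × 2×10⁻⁴ × 0.88 = 0.04400 m
Δh = 0.11760 + 0.04400 = 0.16160 m

162 mm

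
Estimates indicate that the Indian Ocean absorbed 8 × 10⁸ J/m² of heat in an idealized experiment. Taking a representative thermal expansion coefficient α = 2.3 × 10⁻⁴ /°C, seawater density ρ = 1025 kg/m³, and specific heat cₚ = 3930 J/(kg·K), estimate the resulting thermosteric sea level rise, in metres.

about 0.0457 m

Δh = αQ/(ρcₚ) = 2.3×10⁻⁴ × 8×10⁸ / (1025 × 3930) ≈ 0.045677 m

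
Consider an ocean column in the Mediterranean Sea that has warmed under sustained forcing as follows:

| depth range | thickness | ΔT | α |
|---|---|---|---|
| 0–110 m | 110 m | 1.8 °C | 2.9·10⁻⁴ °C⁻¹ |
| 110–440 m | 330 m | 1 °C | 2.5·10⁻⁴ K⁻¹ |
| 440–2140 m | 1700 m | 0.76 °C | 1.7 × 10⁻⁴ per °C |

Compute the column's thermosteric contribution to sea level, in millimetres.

0–110 m: 110 × 1.8 × 2.9×10⁻⁴ = 0.05742 m
2.5×10⁻⁴ × 330 × 1 = 0.08250 m
Layer 3: 0.76 × 1700 × 1.7×10⁻⁴ = 0.21964 m
Δh = 0.05742 + 0.08250 + 0.21964 = 0.35956 m

about 360 mm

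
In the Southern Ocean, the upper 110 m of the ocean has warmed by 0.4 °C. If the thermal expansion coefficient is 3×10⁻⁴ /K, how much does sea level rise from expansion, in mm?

Δh = αΔT·H = 3×10⁻⁴ × 0.4 × 110 = 0.01320 m

13.2 mm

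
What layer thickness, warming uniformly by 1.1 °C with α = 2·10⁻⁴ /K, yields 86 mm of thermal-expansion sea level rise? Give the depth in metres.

391 m

H = Δh/(αΔT) = 0.086 / (2×10⁻⁴ × 1.1) ≈ 390.9 m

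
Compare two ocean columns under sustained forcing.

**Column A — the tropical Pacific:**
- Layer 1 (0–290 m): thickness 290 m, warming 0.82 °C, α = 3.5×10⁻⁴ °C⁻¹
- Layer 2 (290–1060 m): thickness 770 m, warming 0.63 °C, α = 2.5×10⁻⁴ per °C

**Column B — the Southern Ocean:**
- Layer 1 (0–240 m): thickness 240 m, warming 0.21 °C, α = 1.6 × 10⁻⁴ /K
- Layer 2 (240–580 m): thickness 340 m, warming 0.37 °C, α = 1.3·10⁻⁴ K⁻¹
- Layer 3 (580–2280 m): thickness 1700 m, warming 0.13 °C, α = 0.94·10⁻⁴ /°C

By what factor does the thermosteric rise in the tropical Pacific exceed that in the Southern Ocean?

a factor of 4.5

A Layer 1: 0.82 × 3.5×10⁻⁴ × 290 = 0.08323 m
A 2.5×10⁻⁴ × 0.63 × 770 = 0.121275 m
A total: 0.204505 m
B 0.21 × 1.6×10⁻⁴ × 240 = 0.008064 m
B 340 × 0.37 × 1.3×10⁻⁴ = 0.016354 m
B 580–2280 m: 0.94×10⁻⁴ × 1700 × 0.13 = 0.020774 m
B total: 0.045192 m
Ratio: 0.204505 / 0.045192 ≈ 4.525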